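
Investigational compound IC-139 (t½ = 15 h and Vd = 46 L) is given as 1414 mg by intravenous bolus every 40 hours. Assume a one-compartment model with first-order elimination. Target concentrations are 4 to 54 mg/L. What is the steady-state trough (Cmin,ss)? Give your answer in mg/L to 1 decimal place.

τ/t½ = 40/15 ≈ 2.6667, so fraction remaining f = (1/2)^(40/15) ≈ 0.1575.
Accumulation ratio R = 1/(1 − f) ≈ 1/0.8425 ≈ 1.1869.
Each bolus raises the concentration by D/Vd = 1414/46 ≈ 30.739 mg/L.
Cmax,ss = C₀/(1 − f) ≈ 30.739/0.8425 ≈ 36.485 mg/L.
Steady-state trough Cmin,ss = Cmax,ss·f ≈ 36.485 × 0.1575 ≈ 5.746 mg/L.
Trough 5.7 mg/L vs MEC 4 mg/L: adequate.

5.7 mg/L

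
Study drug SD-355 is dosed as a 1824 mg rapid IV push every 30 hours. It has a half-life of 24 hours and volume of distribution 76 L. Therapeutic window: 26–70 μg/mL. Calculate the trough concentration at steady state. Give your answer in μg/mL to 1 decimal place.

17.4 μg/mL

Over one 30-h interval, 30/24 ≈ 1.25 half-lives elapse, leaving f ≈ 0.4204 of each dose.
Accumulation ratio R = 1/(1 − f) ≈ 1/0.5796 ≈ 1.7253.
Single-dose peak C₀ = D/Vd = 1824/76 ≈ 24.000 μg/mL.
Steady-state peak Cmax,ss = C₀·R ≈ 24.000 × 1.7253 ≈ 41.407 μg/mL.
One interval later, Cmin,ss = Cmax,ss·e^(−kτ) ≈ 41.407 × 0.4204 ≈ 17.408 μg/mL.
Trough 17.4 μg/mL vs MEC 26 μg/mL: subtherapeutic.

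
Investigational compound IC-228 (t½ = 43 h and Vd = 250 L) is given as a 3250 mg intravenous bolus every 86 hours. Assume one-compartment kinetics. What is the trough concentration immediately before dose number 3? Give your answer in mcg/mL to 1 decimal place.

4.1 mcg/mL

f = (1/2)^(τ/t½) = (1/2)^(86/43) ≈ 0.2500.
C₀ = D/Vd = 3250/250 ≈ 13.000 mcg/mL.
Before the 3rd dose, 2 doses have been given. Superposition: Cmin = C₀·(f + f²).
≈ 13.000 × (0.2500 + 0.0625) ≈ 13.000 × 0.3125 ≈ 4.062 mcg/mL.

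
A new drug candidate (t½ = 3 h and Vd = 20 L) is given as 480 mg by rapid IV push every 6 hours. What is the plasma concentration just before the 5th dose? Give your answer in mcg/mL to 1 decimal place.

f = (1/2)^(τ/t½) = (1/2)^(6/3) ≈ 0.2500.
C₀ = D/Vd = 480/20 ≈ 24.000 mcg/mL.
Before the 5th dose, 4 doses have been given. Superposition: Cmin = C₀·(f + f² + … + f^4).
≈ 24.000 × (0.2500 + 0.0625 + 0.0156 + 0.0039) ≈ 24.000 × 0.3320 ≈ 7.968 mcg/mL.

8.0 mcg/mL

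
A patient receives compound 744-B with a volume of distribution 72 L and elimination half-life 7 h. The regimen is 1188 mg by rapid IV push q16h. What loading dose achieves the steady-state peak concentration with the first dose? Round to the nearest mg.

1494 mg

f = (1/2)^(16/7) ≈ 0.205084; accumulation ratio R = 1/(1−f) ≈ 1.25799.
Loading dose to hit Cmax,ss on first dose: D_load = D_maint·R ≈ 1188 × 1.25799 ≈ 1494.49 mg.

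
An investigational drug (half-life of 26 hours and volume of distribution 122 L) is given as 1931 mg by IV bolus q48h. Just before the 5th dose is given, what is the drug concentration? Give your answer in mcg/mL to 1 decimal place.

6.1 mcg/mL

f = (1/2)^(τ/t½) = (1/2)^(48/26) ≈ 0.2781.
C₀ = D/Vd = 1931/122 ≈ 15.828 mcg/mL.
Before the 5th dose, 4 doses have been given. Superposition: Cmin = C₀·(f + f² + … + f^4).
≈ 15.828 × (0.2781 + 0.0773 + 0.0215 + 0.0060) ≈ 15.828 × 0.3829 ≈ 6.061 mcg/mL.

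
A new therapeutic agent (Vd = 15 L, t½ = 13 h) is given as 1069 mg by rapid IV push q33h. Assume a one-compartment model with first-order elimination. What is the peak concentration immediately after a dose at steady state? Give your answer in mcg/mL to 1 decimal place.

86.1 mcg/mL

Over one 33-h interval, 33/13 ≈ 2.5385 half-lives elapse, leaving f ≈ 0.1721 of each dose.
At steady state, accumulation factor R = 1/(1 − e^(−kτ)) ≈ 1.2079.
Single-dose peak C₀ = D/Vd = 1069/15 ≈ 71.267 mcg/mL.
Steady-state peak Cmax,ss = C₀·R ≈ 71.267 × 1.2079 ≈ 86.083 mcg/mL.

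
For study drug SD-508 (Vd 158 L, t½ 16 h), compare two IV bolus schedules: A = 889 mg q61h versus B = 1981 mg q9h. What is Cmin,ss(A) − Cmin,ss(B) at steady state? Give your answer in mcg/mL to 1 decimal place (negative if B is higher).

-25.9 mcg/mL

Regimen A: f = (1/2)^(61/16) ≈ 0.0712; Cmin,ss = (889/158)·f/(1−f) ≈ 0.431 mcg/mL.
Regimen B: f = (1/2)^(9/16) ≈ 0.6771; Cmin,ss = (1981/158)·f/(1−f) ≈ 26.291 mcg/mL.
Difference ≈ 0.431 − 26.291 ≈ -25.860 mcg/mL.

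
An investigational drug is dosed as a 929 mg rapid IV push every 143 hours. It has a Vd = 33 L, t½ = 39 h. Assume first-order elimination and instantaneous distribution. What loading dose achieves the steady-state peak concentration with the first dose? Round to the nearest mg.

1008 mg

f = (1/2)^(143/39) ≈ 0.078745; accumulation ratio R = 1/(1−f) ≈ 1.08548.
Loading dose to hit Cmax,ss on first dose: D_load = D_maint·R ≈ 929 × 1.08548 ≈ 1008.41 mg.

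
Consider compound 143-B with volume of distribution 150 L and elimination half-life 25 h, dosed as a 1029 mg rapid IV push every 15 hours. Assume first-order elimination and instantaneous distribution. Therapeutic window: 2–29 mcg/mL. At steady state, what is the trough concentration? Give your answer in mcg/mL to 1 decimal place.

τ/t½ = 15/25 ≈ 0.6, so fraction remaining f = (1/2)^(15/25) ≈ 0.6598.
At steady state, accumulation factor R = 1/(1 − e^(−kτ)) ≈ 2.9394.
Each bolus raises the concentration by D/Vd = 1029/150 ≈ 6.860 mcg/mL.
Steady-state peak Cmax,ss = C₀·R ≈ 6.860 × 2.9394 ≈ 20.164 mcg/mL.
One interval later, Cmin,ss = Cmax,ss·e^(−kτ) ≈ 20.164 × 0.6598 ≈ 13.304 mcg/mL.
Trough 13.3 mcg/mL vs MEC 2 mcg/mL: adequate.

13.3 mcg/mL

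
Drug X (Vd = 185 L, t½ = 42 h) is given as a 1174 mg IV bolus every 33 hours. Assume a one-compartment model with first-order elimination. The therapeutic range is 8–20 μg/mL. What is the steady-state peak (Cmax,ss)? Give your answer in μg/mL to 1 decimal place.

k = ln2/t½ = ln2/42 ≈ 0.016504 h⁻¹; fraction remaining f = e^(−kτ) = e^(−0.016504×33) ≈ 0.5801.
Accumulation ratio R = 1/(1 − f) ≈ 1/0.4199 ≈ 2.3815.
Single-dose peak C₀ = D/Vd = 1174/185 ≈ 6.346 μg/mL.
Steady-state peak Cmax,ss = C₀·R ≈ 6.346 × 2.3815 ≈ 15.113 μg/mL.
Peak 15.1 μg/mL vs MTC 20 μg/mL: below toxic threshold.

15.1 μg/mL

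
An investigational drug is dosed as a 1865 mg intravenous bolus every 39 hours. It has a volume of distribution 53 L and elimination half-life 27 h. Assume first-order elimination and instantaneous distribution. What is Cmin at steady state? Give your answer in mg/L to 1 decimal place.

20.4 mg/L

Over one 39-h interval, 39/27 ≈ 1.4444 half-lives elapse, leaving f ≈ 0.3674 of each dose.
Single-dose peak C₀ = D/Vd = 1865/53 ≈ 35.189 mg/L.
Steady-state trough Cmin,ss = C₀·f/(1−f) ≈ 35.189 × 0.3674/0.6326 ≈ 20.437 mg/L.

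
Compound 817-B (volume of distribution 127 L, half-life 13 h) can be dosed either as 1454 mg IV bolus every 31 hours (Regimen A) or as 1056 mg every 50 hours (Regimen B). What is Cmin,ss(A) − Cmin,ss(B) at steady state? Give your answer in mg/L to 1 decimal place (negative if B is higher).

Regimen A: f = (1/2)^(31/13) ≈ 0.1915; Cmin,ss = (1454/127)·f/(1−f) ≈ 2.712 mg/L.
Regimen B: f = (1/2)^(50/13) ≈ 0.0695; Cmin,ss = (1056/127)·f/(1−f) ≈ 0.621 mg/L.
Difference ≈ 2.712 − 0.621 ≈ 2.091 mg/L.

2.1 mg/L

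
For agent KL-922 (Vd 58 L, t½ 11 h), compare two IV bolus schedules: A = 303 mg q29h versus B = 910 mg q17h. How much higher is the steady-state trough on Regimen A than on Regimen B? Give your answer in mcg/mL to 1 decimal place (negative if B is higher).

-7.2 mcg/mL

Regimen A: f = (1/2)^(29/11) ≈ 0.1608; Cmin,ss = (303/58)·f/(1−f) ≈ 1.001 mcg/mL.
Regimen B: f = (1/2)^(17/11) ≈ 0.3426; Cmin,ss = (910/58)·f/(1−f) ≈ 8.177 mcg/mL.
Difference ≈ 1.001 − 8.177 ≈ -7.176 mcg/mL.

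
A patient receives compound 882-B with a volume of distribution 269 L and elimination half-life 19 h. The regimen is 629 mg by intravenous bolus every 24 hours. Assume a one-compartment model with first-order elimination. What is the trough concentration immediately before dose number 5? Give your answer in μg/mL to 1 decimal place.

f = (1/2)^(τ/t½) = (1/2)^(24/19) ≈ 0.4166.
C₀ = D/Vd = 629/269 ≈ 2.338 μg/mL.
Before the 5th dose, 4 doses have been given. Superposition: Cmin = C₀·(f + f² + … + f^4).
≈ 2.338 × (0.4166 + 0.1736 + 0.0723 + 0.0301) ≈ 2.338 × 0.6926 ≈ 1.619 μg/mL.

1.6 μg/mL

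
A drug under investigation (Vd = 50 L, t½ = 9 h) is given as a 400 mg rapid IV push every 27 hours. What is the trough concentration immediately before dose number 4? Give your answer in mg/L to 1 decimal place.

1.1 mg/L

f = (1/2)^(τ/t½) = (1/2)^(27/9) ≈ 0.1250.
C₀ = D/Vd = 400/50 ≈ 8.000 mg/L.
Before the 4th dose, 3 doses have been given. Superposition: Cmin = C₀·(f + f² + … + f^3).
≈ 8.000 × (0.1250 + 0.0156 + 0.0020) ≈ 8.000 × 0.1426 ≈ 1.141 mg/L.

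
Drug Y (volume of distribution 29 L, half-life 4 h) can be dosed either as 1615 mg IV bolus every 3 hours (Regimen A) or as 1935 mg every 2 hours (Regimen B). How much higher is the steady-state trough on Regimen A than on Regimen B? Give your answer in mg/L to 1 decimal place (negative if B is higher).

-79.4 mg/L

Regimen A: f = (1/2)^(3/4) ≈ 0.5946; Cmin,ss = (1615/29)·f/(1−f) ≈ 81.680 mg/L.
Regimen B: f = (1/2)^(2/4) ≈ 0.7071; Cmin,ss = (1935/29)·f/(1−f) ≈ 161.081 mg/L.
Difference ≈ 81.680 − 161.081 ≈ -79.401 mg/L.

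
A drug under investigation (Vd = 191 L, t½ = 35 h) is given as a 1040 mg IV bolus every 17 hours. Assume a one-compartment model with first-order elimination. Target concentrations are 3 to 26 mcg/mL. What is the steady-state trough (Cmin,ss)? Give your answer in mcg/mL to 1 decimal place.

13.6 mcg/mL

Over one 17-h interval, 17/35 ≈ 0.48571 half-lives elapse, leaving f ≈ 0.7141 of each dose.
At steady state, accumulation factor R = 1/(1 − e^(−kτ)) ≈ 3.4977.
Single-dose peak C₀ = D/Vd = 1040/191 ≈ 5.445 mcg/mL.
Steady-state peak Cmax,ss = C₀·R ≈ 5.445 × 3.4977 ≈ 19.045 mcg/mL.
One interval later, Cmin,ss = Cmax,ss·e^(−kτ) ≈ 19.045 × 0.7141 ≈ 13.600 mcg/mL.
Trough 13.6 mcg/mL vs MEC 3 mcg/mL: adequate.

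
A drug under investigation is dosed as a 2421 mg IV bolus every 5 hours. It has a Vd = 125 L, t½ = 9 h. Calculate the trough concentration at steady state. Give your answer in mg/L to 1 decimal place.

Over one 5-h interval, 5/9 ≈ 0.55556 half-lives elapse, leaving f ≈ 0.6804 of each dose.
At steady state, accumulation factor R = 1/(1 − e^(−kτ)) ≈ 3.1289.
Single-dose peak C₀ = D/Vd = 2421/125 ≈ 19.368 mg/L.
Cmax,ss = C₀/(1 − f) ≈ 19.368/0.3196 ≈ 60.601 mg/L.
One interval later, Cmin,ss = Cmax,ss·e^(−kτ) ≈ 60.601 × 0.6804 ≈ 41.233 mg/L.

41.2 mg/L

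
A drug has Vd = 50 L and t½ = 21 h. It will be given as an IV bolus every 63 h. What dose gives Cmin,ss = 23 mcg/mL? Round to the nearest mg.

8050 mg

τ/t½ = 63/21 ≈ 3, so f = (1/2)^(63/21) ≈ 0.125000.
Cmin,ss = (D/Vd)·f/(1−f), so D = Cmin,ss·Vd·(1−f)/f.
D = 23 × 50 × (1−f)/f ≈ 23 × 50 × 7.00000 ≈ 8050.00 mg.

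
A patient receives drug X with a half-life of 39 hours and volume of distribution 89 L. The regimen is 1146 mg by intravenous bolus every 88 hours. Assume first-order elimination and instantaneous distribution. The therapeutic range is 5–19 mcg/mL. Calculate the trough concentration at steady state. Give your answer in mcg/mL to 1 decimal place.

k = ln2/t½ = ln2/39 ≈ 0.017773 h⁻¹; fraction remaining f = e^(−kτ) = e^(−0.017773×88) ≈ 0.2093.
Single-dose peak C₀ = D/Vd = 1146/89 ≈ 12.876 mcg/mL.
Steady-state trough Cmin,ss = C₀·f/(1−f) ≈ 12.876 × 0.2093/0.7907 ≈ 3.408 mcg/mL.
Trough 3.4 mcg/mL vs MEC 5 mcg/mL: subtherapeutic.

3.4 mcg/mL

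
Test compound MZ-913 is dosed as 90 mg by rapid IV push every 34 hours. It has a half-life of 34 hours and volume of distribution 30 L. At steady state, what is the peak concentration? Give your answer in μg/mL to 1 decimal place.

6.0 μg/mL

The dosing interval is 1 half-life, so f = 2^(−1) = 0.5.
At steady state, R = 1/(1 − 0.5) = 2/1.
Single-dose peak C₀ = D/Vd = 90/30 = 3 μg/mL.
Steady-state peak Cmax,ss = C₀·R = 3 × 2/1 ≈ 6.000 μg/mL.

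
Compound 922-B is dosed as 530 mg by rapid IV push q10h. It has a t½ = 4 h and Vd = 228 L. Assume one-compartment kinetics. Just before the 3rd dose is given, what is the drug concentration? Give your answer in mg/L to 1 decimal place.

0.5 mg/L

f = (1/2)^(τ/t½) = (1/2)^(10/4) ≈ 0.1768.
C₀ = D/Vd = 530/228 ≈ 2.325 mg/L.
Before the 3rd dose, 2 doses have been given. Superposition: Cmin = C₀·(f + f²).
≈ 2.325 × (0.1768 + 0.0313) ≈ 2.325 × 0.2081 ≈ 0.484 mg/L.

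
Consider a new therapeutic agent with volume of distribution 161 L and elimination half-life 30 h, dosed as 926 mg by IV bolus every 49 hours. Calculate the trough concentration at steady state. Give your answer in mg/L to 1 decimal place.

k = ln2/t½ = ln2/30 ≈ 0.023105 h⁻¹; fraction remaining f = e^(−kτ) = e^(−0.023105×49) ≈ 0.3223.
Each bolus raises the concentration by D/Vd = 926/161 ≈ 5.752 mg/L.
Steady-state trough Cmin,ss = C₀·f/(1−f) ≈ 5.752 × 0.3223/0.6777 ≈ 2.736 mg/L.

2.7 mg/L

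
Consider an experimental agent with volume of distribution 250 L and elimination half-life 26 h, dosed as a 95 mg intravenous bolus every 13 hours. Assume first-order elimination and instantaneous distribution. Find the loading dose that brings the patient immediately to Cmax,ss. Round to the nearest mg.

324 mg

f = (1/2)^(13/26) ≈ 0.707107; accumulation ratio R = 1/(1−f) ≈ 3.41422.
Loading dose to hit Cmax,ss on first dose: D_load = D_maint·R ≈ 95 × 3.41422 ≈ 324.35 mg.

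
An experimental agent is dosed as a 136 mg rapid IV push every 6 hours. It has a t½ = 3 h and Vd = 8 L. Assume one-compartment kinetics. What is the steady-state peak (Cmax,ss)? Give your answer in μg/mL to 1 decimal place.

22.7 μg/mL

The dosing interval is 2 half-lives, so f = 2^(−2) = 0.25.
At steady state, R = 1/(1 − 0.25) = 4/3.
Single-dose peak C₀ = D/Vd = 136/8 = 17 μg/mL.
Steady-state peak Cmax,ss = C₀·R = 17 × 4/3 ≈ 22.667 μg/mL.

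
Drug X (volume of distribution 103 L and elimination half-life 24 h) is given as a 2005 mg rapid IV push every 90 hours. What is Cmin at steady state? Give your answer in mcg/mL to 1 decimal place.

1.6 mcg/mL

k = ln2/t½ = ln2/24 ≈ 0.028881 h⁻¹; fraction remaining f = e^(−kτ) = e^(−0.028881×90) ≈ 0.0743.
Accumulation ratio R = 1/(1 − f) ≈ 1/0.9257 ≈ 1.0803.
Each bolus raises the concentration by D/Vd = 2005/103 ≈ 19.466 mcg/mL.
Steady-state peak Cmax,ss = C₀·R ≈ 19.466 × 1.0803 ≈ 21.029 mcg/mL.
Steady-state trough Cmin,ss = Cmax,ss·f ≈ 21.029 × 0.0743 ≈ 1.562 mcg/mL.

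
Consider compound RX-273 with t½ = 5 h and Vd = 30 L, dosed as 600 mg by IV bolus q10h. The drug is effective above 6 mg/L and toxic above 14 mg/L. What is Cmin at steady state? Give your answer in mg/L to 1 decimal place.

6.7 mg/L

The dosing interval is 2 half-lives, so f = 2^(−2) = 0.25.
At steady state, R = 1/(1 − 0.25) = 4/3.
Single-dose peak C₀ = D/Vd = 600/30 = 20 mg/L.
Steady-state peak Cmax,ss = C₀·R = 20 × 4/3 ≈ 26.667 mg/L.
Steady-state trough Cmin,ss = Cmax,ss·f ≈ 26.667 × 0.25 ≈ 6.667 mg/L.
Trough 6.7 mg/L vs MEC 6 mg/L: adequate.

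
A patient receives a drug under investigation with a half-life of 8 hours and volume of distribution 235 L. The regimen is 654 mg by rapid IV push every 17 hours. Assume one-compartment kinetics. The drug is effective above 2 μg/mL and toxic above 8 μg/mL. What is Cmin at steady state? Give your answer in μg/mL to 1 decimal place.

τ/t½ = 17/8 ≈ 2.125, so fraction remaining f = (1/2)^(17/8) ≈ 0.2293.
Each bolus raises the concentration by D/Vd = 654/235 ≈ 2.783 μg/mL.
Steady-state trough Cmin,ss = C₀·f/(1−f) ≈ 2.783 × 0.2293/0.7707 ≈ 0.828 μg/mL.
Trough 0.8 μg/mL vs MEC 2 μg/mL: subtherapeutic.

0.8 μg/mL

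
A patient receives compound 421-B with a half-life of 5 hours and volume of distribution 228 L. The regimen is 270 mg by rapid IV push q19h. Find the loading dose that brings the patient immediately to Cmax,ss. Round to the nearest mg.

f = (1/2)^(19/5) ≈ 0.071794; accumulation ratio R = 1/(1−f) ≈ 1.07735.
Loading dose to hit Cmax,ss on first dose: D_load = D_maint·R ≈ 270 × 1.07735 ≈ 290.88 mg.

291 mg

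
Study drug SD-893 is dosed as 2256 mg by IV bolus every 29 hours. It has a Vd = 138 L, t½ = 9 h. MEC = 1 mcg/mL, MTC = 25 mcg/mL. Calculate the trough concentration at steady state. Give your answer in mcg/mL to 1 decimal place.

Over one 29-h interval, 29/9 ≈ 3.2222 half-lives elapse, leaving f ≈ 0.1072 of each dose.
Accumulation ratio R = 1/(1 − f) ≈ 1/0.8928 ≈ 1.1201.
Each bolus raises the concentration by D/Vd = 2256/138 ≈ 16.348 mcg/mL.
Steady-state peak Cmax,ss = C₀·R ≈ 16.348 × 1.1201 ≈ 18.311 mcg/mL.
Steady-state trough Cmin,ss = Cmax,ss·f ≈ 18.311 × 0.1072 ≈ 1.963 mcg/mL.
Trough 2.0 mcg/mL vs MEC 1 mcg/mL: adequate.

2.0 mcg/mL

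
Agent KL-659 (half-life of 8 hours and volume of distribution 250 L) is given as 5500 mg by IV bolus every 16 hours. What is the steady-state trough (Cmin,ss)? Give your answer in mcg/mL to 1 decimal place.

τ = 16 h = 2 half-lives, so f = (1/2)^2 = 0.25.
Accumulation ratio R = 1/(1 − f) = 1/0.75 = 4/3.
Single-dose peak C₀ = D/Vd = 5500/250 = 22 mcg/mL.
Steady-state peak Cmax,ss = C₀·R = 22 × 4/3 ≈ 29.333 mcg/mL.
Steady-state trough Cmin,ss = Cmax,ss·f ≈ 29.333 × 0.25 ≈ 7.333 mcg/mL.

7.3 mcg/mL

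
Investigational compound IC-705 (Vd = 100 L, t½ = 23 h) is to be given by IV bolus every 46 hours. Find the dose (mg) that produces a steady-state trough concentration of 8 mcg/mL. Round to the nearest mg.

τ/t½ = 46/23 ≈ 2, so f = (1/2)^(46/23) ≈ 0.250000.
Cmin,ss = (D/Vd)·f/(1−f), so D = Cmin,ss·Vd·(1−f)/f.
D = 8 × 100 × (1−f)/f ≈ 8 × 100 × 3.00000 ≈ 2400.00 mg.

2400 mg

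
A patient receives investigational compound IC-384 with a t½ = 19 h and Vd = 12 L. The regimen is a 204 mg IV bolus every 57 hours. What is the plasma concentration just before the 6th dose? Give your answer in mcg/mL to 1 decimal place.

f = (1/2)^(τ/t½) = (1/2)^(57/19) ≈ 0.1250.
C₀ = D/Vd = 204/12 ≈ 17.000 mcg/mL.
Before the 6th dose, 5 doses have been given. Superposition: Cmin = C₀·(f + f² + … + f^5).
≈ 17.000 × (0.1250 + 0.0156 + 0.0020 + 0.0002 + 0.0000) ≈ 17.000 × 0.1428 ≈ 2.428 mcg/mL.

2.4 mcg/mL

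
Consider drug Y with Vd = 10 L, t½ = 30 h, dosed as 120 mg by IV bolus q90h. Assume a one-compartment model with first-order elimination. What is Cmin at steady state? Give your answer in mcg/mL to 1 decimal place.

1.7 mcg/mL

τ = 90 h = 3 half-lives, so f = (1/2)^3 = 0.125.
At steady state, R = 1/(1 − 0.125) = 8/7.
Single-dose peak C₀ = D/Vd = 120/10 = 12 mcg/mL.
Steady-state peak Cmax,ss = C₀·R = 12 × 8/7 ≈ 13.714 mcg/mL.
Steady-state trough Cmin,ss = Cmax,ss·f ≈ 13.714 × 0.125 ≈ 1.714 mcg/mL.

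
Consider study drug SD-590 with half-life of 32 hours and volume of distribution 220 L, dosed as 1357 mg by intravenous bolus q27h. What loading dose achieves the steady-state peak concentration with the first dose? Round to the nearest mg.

3065 mg

f = (1/2)^(27/32) ≈ 0.557193; accumulation ratio R = 1/(1−f) ≈ 2.25832.
Loading dose to hit Cmax,ss on first dose: D_load = D_maint·R ≈ 1357 × 2.25832 ≈ 3064.54 mg.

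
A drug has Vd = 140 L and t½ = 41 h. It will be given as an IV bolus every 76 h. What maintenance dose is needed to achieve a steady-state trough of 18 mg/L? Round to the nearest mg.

6588 mg

τ/t½ = 76/41 ≈ 1.8537, so f = (1/2)^(76/41) ≈ 0.276690.
Cmin,ss = (D/Vd)·f/(1−f), so D = Cmin,ss·Vd·(1−f)/f.
D = 18 × 140 × (1−f)/f ≈ 18 × 140 × 2.61415 ≈ 6587.66 mg.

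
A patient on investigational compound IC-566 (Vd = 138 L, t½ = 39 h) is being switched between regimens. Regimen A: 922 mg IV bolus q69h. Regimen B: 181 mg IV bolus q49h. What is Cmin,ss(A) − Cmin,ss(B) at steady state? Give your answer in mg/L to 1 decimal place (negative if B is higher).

Regimen A: f = (1/2)^(69/39) ≈ 0.2934; Cmin,ss = (922/138)·f/(1−f) ≈ 2.774 mg/L.
Regimen B: f = (1/2)^(49/39) ≈ 0.4186; Cmin,ss = (181/138)·f/(1−f) ≈ 0.944 mg/L.
Difference ≈ 2.774 − 0.944 ≈ 1.830 mg/L.

1.8 mg/L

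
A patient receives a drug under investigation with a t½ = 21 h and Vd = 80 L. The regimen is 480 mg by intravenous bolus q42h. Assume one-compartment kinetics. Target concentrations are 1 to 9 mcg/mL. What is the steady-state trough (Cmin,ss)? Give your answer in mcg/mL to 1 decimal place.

The dosing interval is 2 half-lives, so f = 2^(−2) = 0.25.
Accumulation ratio R = 1/(1 − f) = 1/0.75 = 4/3.
Single-dose peak C₀ = D/Vd = 480/80 = 6 mcg/mL.
Steady-state peak Cmax,ss = C₀·R = 6 × 4/3 ≈ 8.000 mcg/mL.
Steady-state trough Cmin,ss = Cmax,ss·f ≈ 8.000 × 0.25 ≈ 2.000 mcg/mL.
Trough 2.0 mcg/mL vs MEC 1 mcg/mL: adequate.

2.0 mcg/mL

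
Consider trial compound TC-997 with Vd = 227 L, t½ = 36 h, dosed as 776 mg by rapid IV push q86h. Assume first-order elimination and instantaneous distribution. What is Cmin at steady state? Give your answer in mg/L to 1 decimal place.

k = ln2/t½ = ln2/36 ≈ 0.019254 h⁻¹; fraction remaining f = e^(−kτ) = e^(−0.019254×86) ≈ 0.1909.
Each bolus raises the concentration by D/Vd = 776/227 ≈ 3.419 mg/L.
Steady-state trough Cmin,ss = C₀·f/(1−f) ≈ 3.419 × 0.1909/0.8091 ≈ 0.807 mg/L.

0.8 mg/L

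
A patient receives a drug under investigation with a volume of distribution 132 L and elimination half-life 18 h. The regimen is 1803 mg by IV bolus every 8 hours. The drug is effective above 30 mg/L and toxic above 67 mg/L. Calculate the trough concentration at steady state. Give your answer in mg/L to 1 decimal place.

k = ln2/t½ = ln2/18 ≈ 0.038508 h⁻¹; fraction remaining f = e^(−kτ) = e^(−0.038508×8) ≈ 0.7349.
Single-dose peak C₀ = D/Vd = 1803/132 ≈ 13.659 mg/L.
Steady-state trough Cmin,ss = C₀·f/(1−f) ≈ 13.659 × 0.7349/0.2651 ≈ 37.865 mg/L.
Trough 37.9 mg/L vs MEC 30 mg/L: adequate.

37.9 mg/L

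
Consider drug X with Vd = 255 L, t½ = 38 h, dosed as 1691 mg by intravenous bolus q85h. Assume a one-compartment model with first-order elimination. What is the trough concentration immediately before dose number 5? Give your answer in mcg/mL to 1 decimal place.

1.8 mcg/mL

f = (1/2)^(τ/t½) = (1/2)^(85/38) ≈ 0.2122.
C₀ = D/Vd = 1691/255 ≈ 6.631 mcg/mL.
Before the 5th dose, 4 doses have been given. Superposition: Cmin = C₀·(f + f² + … + f^4).
≈ 6.631 × (0.2122 + 0.0450 + 0.0096 + 0.0020) ≈ 6.631 × 0.2688 ≈ 1.782 mcg/mL.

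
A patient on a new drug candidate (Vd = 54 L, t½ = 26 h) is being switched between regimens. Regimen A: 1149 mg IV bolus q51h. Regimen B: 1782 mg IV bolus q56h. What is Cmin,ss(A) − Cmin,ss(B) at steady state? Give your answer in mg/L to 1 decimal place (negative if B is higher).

-2.2 mg/L

Regimen A: f = (1/2)^(51/26) ≈ 0.2568; Cmin,ss = (1149/54)·f/(1−f) ≈ 7.352 mg/L.
Regimen B: f = (1/2)^(56/26) ≈ 0.2247; Cmin,ss = (1782/54)·f/(1−f) ≈ 9.564 mg/L.
Difference ≈ 7.352 − 9.564 ≈ -2.212 mg/L.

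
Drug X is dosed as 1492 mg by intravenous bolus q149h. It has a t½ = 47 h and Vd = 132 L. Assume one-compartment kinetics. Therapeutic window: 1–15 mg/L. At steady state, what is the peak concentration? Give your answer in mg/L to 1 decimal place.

Over one 149-h interval, 149/47 ≈ 3.1702 half-lives elapse, leaving f ≈ 0.1111 of each dose.
Accumulation ratio R = 1/(1 − f) ≈ 1/0.8889 ≈ 1.1250.
Single-dose peak C₀ = D/Vd = 1492/132 ≈ 11.303 mg/L.
Cmax,ss = C₀/(1 − f) ≈ 11.303/0.8889 ≈ 12.716 mg/L.
Peak 12.7 mg/L vs MTC 15 mg/L: below toxic threshold.

12.7 mg/L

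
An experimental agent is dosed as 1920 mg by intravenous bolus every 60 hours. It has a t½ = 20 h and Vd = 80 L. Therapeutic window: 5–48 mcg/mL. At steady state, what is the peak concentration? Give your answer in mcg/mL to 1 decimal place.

27.4 mcg/mL

The dosing interval is 3 half-lives, so f = 2^(−3) = 0.125.
At steady state, R = 1/(1 − 0.125) = 8/7.
Single-dose peak C₀ = D/Vd = 1920/80 = 24 mcg/mL.
Steady-state peak Cmax,ss = C₀·R = 24 × 8/7 ≈ 27.429 mcg/mL.
Peak 27.4 mcg/mL vs MTC 48 mcg/mL: below toxic threshold.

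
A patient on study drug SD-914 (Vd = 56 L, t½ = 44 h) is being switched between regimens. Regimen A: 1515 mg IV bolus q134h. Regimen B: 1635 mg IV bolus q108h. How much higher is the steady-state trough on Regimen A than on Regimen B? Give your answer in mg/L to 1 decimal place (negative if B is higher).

Regimen A: f = (1/2)^(134/44) ≈ 0.1211; Cmin,ss = (1515/56)·f/(1−f) ≈ 3.728 mg/L.
Regimen B: f = (1/2)^(108/44) ≈ 0.1824; Cmin,ss = (1635/56)·f/(1−f) ≈ 6.513 mg/L.
Difference ≈ 3.728 − 6.513 ≈ -2.785 mg/L.

-2.8 mg/L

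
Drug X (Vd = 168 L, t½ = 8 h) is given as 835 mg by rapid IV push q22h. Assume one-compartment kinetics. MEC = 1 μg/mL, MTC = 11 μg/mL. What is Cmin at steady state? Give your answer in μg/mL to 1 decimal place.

τ/t½ = 22/8 ≈ 2.75, so fraction remaining f = (1/2)^(22/8) ≈ 0.1487.
Accumulation ratio R = 1/(1 − f) ≈ 1/0.8513 ≈ 1.1747.
Single-dose peak C₀ = D/Vd = 835/168 ≈ 4.970 μg/mL.
Cmax,ss = C₀/(1 − f) ≈ 4.970/0.8513 ≈ 5.838 μg/mL.
One interval later, Cmin,ss = Cmax,ss·e^(−kτ) ≈ 5.838 × 0.1487 ≈ 0.868 μg/mL.
Trough 0.9 μg/mL vs MEC 1 μg/mL: subtherapeutic.

0.9 μg/mL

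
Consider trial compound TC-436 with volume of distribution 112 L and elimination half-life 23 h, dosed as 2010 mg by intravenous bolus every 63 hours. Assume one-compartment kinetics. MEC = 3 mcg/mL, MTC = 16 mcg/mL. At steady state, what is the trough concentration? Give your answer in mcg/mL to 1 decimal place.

3.2 mcg/mL

Over one 63-h interval, 63/23 ≈ 2.7391 half-lives elapse, leaving f ≈ 0.1498 of each dose.
Each bolus raises the concentration by D/Vd = 2010/112 ≈ 17.946 mcg/mL.
Steady-state trough Cmin,ss = C₀·f/(1−f) ≈ 17.946 × 0.1498/0.8502 ≈ 3.162 mcg/mL.
Trough 3.2 mcg/mL vs MEC 3 mcg/mL: adequate.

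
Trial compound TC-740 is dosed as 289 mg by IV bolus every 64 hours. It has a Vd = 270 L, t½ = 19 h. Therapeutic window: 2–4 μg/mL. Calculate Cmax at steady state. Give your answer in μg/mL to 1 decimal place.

k = ln2/t½ = ln2/19 ≈ 0.036481 h⁻¹; fraction remaining f = e^(−kτ) = e^(−0.036481×64) ≈ 0.0968.
Accumulation ratio R = 1/(1 − f) ≈ 1/0.9032 ≈ 1.1072.
Single-dose peak C₀ = D/Vd = 289/270 ≈ 1.070 μg/mL.
Steady-state peak Cmax,ss = C₀·R ≈ 1.070 × 1.1072 ≈ 1.185 μg/mL.
Peak 1.2 μg/mL vs MTC 4 μg/mL: below toxic threshold.

1.2 μg/mL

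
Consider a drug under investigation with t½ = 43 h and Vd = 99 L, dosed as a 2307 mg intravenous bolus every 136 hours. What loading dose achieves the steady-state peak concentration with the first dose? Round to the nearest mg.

f = (1/2)^(136/43) ≈ 0.111662; accumulation ratio R = 1/(1−f) ≈ 1.12570.
Loading dose to hit Cmax,ss on first dose: D_load = D_maint·R ≈ 2307 × 1.12570 ≈ 2596.99 mg.

2597 mg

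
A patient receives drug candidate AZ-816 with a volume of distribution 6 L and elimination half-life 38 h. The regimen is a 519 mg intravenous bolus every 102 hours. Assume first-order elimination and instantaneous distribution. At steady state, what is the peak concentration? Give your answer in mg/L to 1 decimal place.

102.4 mg/L

τ/t½ = 102/38 ≈ 2.6842, so fraction remaining f = (1/2)^(102/38) ≈ 0.1556.
Accumulation ratio R = 1/(1 − f) ≈ 1/0.8444 ≈ 1.1843.
Each bolus raises the concentration by D/Vd = 519/6 ≈ 86.500 mg/L.
Steady-state peak Cmax,ss = C₀·R ≈ 86.500 × 1.1843 ≈ 102.442 mg/L.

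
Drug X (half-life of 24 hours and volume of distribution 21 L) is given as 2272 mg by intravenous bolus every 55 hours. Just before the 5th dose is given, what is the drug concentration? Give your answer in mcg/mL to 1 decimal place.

27.7 mcg/mL

f = (1/2)^(τ/t½) = (1/2)^(55/24) ≈ 0.2042.
C₀ = D/Vd = 2272/21 ≈ 108.190 mcg/mL.
Before the 5th dose, 4 doses have been given. Superposition: Cmin = C₀·(f + f² + … + f^4).
≈ 108.190 × (0.2042 + 0.0417 + 0.0085 + 0.0017) ≈ 108.190 × 0.2561 ≈ 27.707 mcg/mL.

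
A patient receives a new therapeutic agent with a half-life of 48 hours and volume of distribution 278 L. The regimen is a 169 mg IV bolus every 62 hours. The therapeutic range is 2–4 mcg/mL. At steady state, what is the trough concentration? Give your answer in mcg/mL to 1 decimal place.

0.4 mcg/mL

k = ln2/t½ = ln2/48 ≈ 0.014441 h⁻¹; fraction remaining f = e^(−kτ) = e^(−0.014441×62) ≈ 0.4085.
Each bolus raises the concentration by D/Vd = 169/278 ≈ 0.608 mcg/mL.
Steady-state trough Cmin,ss = C₀·f/(1−f) ≈ 0.608 × 0.4085/0.5915 ≈ 0.420 mcg/mL.
Trough 0.4 mcg/mL vs MEC 2 mcg/mL: subtherapeutic.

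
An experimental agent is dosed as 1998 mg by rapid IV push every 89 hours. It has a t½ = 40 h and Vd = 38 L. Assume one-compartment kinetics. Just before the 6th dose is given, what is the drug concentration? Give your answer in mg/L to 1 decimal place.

f = (1/2)^(τ/t½) = (1/2)^(89/40) ≈ 0.2139.
C₀ = D/Vd = 1998/38 ≈ 52.579 mg/L.
Before the 6th dose, 5 doses have been given. Superposition: Cmin = C₀·(f + f² + … + f^5).
≈ 52.579 × (0.2139 + 0.0458 + 0.0098 + 0.0021 + 0.0004) ≈ 52.579 × 0.2720 ≈ 14.301 mg/L.

14.3 mg/L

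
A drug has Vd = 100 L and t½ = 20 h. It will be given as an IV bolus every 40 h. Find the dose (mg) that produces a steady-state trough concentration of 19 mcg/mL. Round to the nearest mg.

τ/t½ = 40/20 ≈ 2, so f = (1/2)^(40/20) ≈ 0.250000.
Cmin,ss = (D/Vd)·f/(1−f), so D = Cmin,ss·Vd·(1−f)/f.
D = 19 × 100 × (1−f)/f ≈ 19 × 100 × 3.00000 ≈ 5700.00 mg.

5700 mg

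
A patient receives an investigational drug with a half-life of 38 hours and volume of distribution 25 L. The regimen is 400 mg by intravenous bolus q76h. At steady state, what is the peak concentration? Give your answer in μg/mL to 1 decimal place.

The dosing interval is 2 half-lives, so f = 2^(−2) = 0.25.
Accumulation ratio R = 1/(1 − f) = 1/0.75 = 4/3.
Single-dose peak C₀ = D/Vd = 400/25 = 16 μg/mL.
Steady-state peak Cmax,ss = C₀·R = 16 × 4/3 ≈ 21.333 μg/mL.

21.3 μg/mL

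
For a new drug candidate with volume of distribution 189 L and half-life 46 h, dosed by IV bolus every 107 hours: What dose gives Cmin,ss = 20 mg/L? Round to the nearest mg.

τ/t½ = 107/46 ≈ 2.3261, so f = (1/2)^(107/46) ≈ 0.199424.
Cmin,ss = (D/Vd)·f/(1−f), so D = Cmin,ss·Vd·(1−f)/f.
D = 20 × 189 × (1−f)/f ≈ 20 × 189 × 4.01444 ≈ 15174.58 mg.

15175 mg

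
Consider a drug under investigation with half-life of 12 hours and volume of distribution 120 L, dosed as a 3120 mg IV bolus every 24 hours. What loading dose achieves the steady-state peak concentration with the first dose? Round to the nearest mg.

4160 mg

f = (1/2)^(24/12) ≈ 0.250000; accumulation ratio R = 1/(1−f) ≈ 1.33333.
Loading dose to hit Cmax,ss on first dose: D_load = D_maint·R ≈ 3120 × 1.33333 ≈ 4159.99 mg.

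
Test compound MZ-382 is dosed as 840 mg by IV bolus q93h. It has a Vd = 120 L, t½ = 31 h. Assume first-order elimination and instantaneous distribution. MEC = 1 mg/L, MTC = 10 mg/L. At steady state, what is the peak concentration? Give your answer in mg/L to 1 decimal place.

The dosing interval is 3 half-lives, so f = 2^(−3) = 0.125.
Accumulation ratio R = 1/(1 − f) = 1/0.875 = 8/7.
Single-dose peak C₀ = D/Vd = 840/120 = 7 mg/L.
Steady-state peak Cmax,ss = C₀·R = 7 × 8/7 ≈ 8.000 mg/L.
Peak 8.0 mg/L vs MTC 10 mg/L: below toxic threshold.

8.0 mg/L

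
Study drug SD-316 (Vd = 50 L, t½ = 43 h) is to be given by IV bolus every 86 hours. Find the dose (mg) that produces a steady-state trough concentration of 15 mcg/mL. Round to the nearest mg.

τ/t½ = 86/43 ≈ 2, so f = (1/2)^(86/43) ≈ 0.250000.
Cmin,ss = (D/Vd)·f/(1−f), so D = Cmin,ss·Vd·(1−f)/f.
D = 15 × 50 × (1−f)/f ≈ 15 × 50 × 3.00000 ≈ 2250.00 mg.

2250 mg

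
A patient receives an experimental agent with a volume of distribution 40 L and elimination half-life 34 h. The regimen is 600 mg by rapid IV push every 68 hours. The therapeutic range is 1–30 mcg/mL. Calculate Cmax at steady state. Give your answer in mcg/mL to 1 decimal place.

τ = 68 h = 2 half-lives, so f = (1/2)^2 = 0.25.
At steady state, R = 1/(1 − 0.25) = 4/3.
Single-dose peak C₀ = D/Vd = 600/40 = 15 mcg/mL.
Steady-state peak Cmax,ss = C₀·R = 15 × 4/3 ≈ 20.000 mcg/mL.
Peak 20.0 mcg/mL vs MTC 30 mcg/mL: below toxic threshold.

20.0 mcg/mL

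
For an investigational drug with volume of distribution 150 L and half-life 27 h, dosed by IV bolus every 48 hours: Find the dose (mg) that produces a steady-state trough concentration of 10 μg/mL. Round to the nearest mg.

3643 mg

τ/t½ = 48/27 ≈ 1.7778, so f = (1/2)^(48/27) ≈ 0.291632.
Cmin,ss = (D/Vd)·f/(1−f), so D = Cmin,ss·Vd·(1−f)/f.
D = 10 × 150 × (1−f)/f ≈ 10 × 150 × 2.42898 ≈ 3643.47 mg.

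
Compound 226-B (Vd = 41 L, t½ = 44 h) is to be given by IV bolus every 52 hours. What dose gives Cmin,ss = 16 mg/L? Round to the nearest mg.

832 mg

τ/t½ = 52/44 ≈ 1.1818, so f = (1/2)^(52/44) ≈ 0.440796.
Cmin,ss = (D/Vd)·f/(1−f), so D = Cmin,ss·Vd·(1−f)/f.
D = 16 × 41 × (1−f)/f ≈ 16 × 41 × 1.26862 ≈ 832.21 mg.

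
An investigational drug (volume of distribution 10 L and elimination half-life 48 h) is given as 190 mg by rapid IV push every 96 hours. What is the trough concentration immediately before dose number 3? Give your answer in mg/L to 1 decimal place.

5.9 mg/L

f = (1/2)^(τ/t½) = (1/2)^(96/48) ≈ 0.2500.
C₀ = D/Vd = 190/10 ≈ 19.000 mg/L.
Before the 3rd dose, 2 doses have been given. Superposition: Cmin = C₀·(f + f²).
≈ 19.000 × (0.2500 + 0.0625) ≈ 19.000 × 0.3125 ≈ 5.938 mg/L.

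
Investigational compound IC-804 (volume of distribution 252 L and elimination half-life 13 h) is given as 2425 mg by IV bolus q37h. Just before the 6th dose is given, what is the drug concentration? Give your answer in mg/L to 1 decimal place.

f = (1/2)^(τ/t½) = (1/2)^(37/13) ≈ 0.1391.
C₀ = D/Vd = 2425/252 ≈ 9.623 mg/L.
Before the 6th dose, 5 doses have been given. Superposition: Cmin = C₀·(f + f² + … + f^5).
≈ 9.623 × (0.1391 + 0.0193 + 0.0027 + 0.0004 + 0.0001) ≈ 9.623 × 0.1616 ≈ 1.555 mg/L.

1.6 mg/L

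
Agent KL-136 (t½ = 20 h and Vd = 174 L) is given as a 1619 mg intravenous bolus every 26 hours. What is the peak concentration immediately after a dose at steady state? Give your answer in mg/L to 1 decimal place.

15.7 mg/L

Over one 26-h interval, 26/20 ≈ 1.3 half-lives elapse, leaving f ≈ 0.4061 of each dose.
Accumulation ratio R = 1/(1 − f) ≈ 1/0.5939 ≈ 1.6838.
Single-dose peak C₀ = D/Vd = 1619/174 ≈ 9.305 mg/L.
Cmax,ss = C₀/(1 − f) ≈ 9.305/0.5939 ≈ 15.668 mg/L.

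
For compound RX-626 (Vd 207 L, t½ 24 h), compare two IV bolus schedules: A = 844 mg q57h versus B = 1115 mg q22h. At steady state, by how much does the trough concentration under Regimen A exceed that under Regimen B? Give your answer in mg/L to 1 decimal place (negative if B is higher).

-5.1 mg/L

Regimen A: f = (1/2)^(57/24) ≈ 0.1928; Cmin,ss = (844/207)·f/(1−f) ≈ 0.974 mg/L.
Regimen B: f = (1/2)^(22/24) ≈ 0.5297; Cmin,ss = (1115/207)·f/(1−f) ≈ 6.067 mg/L.
Difference ≈ 0.974 − 6.067 ≈ -5.093 mg/L.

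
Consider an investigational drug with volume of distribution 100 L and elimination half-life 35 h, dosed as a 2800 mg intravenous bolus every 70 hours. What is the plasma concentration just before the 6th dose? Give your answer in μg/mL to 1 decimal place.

9.3 μg/mL

f = (1/2)^(τ/t½) = (1/2)^(70/35) ≈ 0.2500.
C₀ = D/Vd = 2800/100 ≈ 28.000 μg/mL.
Before the 6th dose, 5 doses have been given. Superposition: Cmin = C₀·(f + f² + … + f^5).
≈ 28.000 × (0.2500 + 0.0625 + 0.0156 + 0.0039 + 0.0010) ≈ 28.000 × 0.3330 ≈ 9.324 μg/mL.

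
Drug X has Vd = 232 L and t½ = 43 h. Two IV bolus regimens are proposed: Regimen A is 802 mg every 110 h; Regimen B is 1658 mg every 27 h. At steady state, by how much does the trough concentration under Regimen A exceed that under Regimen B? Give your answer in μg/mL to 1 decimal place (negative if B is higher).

Regimen A: f = (1/2)^(110/43) ≈ 0.1698; Cmin,ss = (802/232)·f/(1−f) ≈ 0.707 μg/mL.
Regimen B: f = (1/2)^(27/43) ≈ 0.6471; Cmin,ss = (1658/232)·f/(1−f) ≈ 13.104 μg/mL.
Difference ≈ 0.707 − 13.104 ≈ -12.397 μg/mL.

-12.4 μg/mL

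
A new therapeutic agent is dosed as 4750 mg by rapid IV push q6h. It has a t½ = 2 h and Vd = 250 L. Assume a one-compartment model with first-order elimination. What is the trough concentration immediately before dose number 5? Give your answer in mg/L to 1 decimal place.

2.7 mg/L

f = (1/2)^(τ/t½) = (1/2)^(6/2) ≈ 0.1250.
C₀ = D/Vd = 4750/250 ≈ 19.000 mg/L.
Before the 5th dose, 4 doses have been given. Superposition: Cmin = C₀·(f + f² + … + f^4).
≈ 19.000 × (0.1250 + 0.0156 + 0.0020 + 0.0002) ≈ 19.000 × 0.1428 ≈ 2.713 mg/L.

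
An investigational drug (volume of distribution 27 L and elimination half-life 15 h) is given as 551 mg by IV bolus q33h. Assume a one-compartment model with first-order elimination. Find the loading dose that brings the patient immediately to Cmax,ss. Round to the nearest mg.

704 mg

f = (1/2)^(33/15) ≈ 0.217638; accumulation ratio R = 1/(1−f) ≈ 1.27818.
Loading dose to hit Cmax,ss on first dose: D_load = D_maint·R ≈ 551 × 1.27818 ≈ 704.28 mg.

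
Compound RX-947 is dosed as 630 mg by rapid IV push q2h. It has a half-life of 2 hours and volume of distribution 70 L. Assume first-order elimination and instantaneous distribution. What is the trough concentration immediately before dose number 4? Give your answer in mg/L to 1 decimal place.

7.9 mg/L

f = (1/2)^(τ/t½) = (1/2)^(2/2) ≈ 0.5000.
C₀ = D/Vd = 630/70 ≈ 9.000 mg/L.
Before the 4th dose, 3 doses have been given. Superposition: Cmin = C₀·(f + f² + … + f^3).
≈ 9.000 × (0.5000 + 0.2500 + 0.1250) ≈ 9.000 × 0.8750 ≈ 7.875 mg/L.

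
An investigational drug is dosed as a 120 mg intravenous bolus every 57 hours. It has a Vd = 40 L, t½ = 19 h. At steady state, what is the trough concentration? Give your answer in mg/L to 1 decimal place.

0.4 mg/L

τ = 57 h = 3 half-lives, so f = (1/2)^3 = 0.125.
At steady state, R = 1/(1 − 0.125) = 8/7.
Single-dose peak C₀ = D/Vd = 120/40 = 3 mg/L.
Steady-state peak Cmax,ss = C₀·R = 3 × 8/7 ≈ 3.429 mg/L.
Steady-state trough Cmin,ss = Cmax,ss·f ≈ 3.429 × 0.125 ≈ 0.429 mg/L.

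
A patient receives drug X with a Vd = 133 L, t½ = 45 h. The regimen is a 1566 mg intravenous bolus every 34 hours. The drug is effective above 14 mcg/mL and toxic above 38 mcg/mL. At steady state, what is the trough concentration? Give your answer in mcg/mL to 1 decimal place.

17.1 mcg/mL

Over one 34-h interval, 34/45 ≈ 0.75556 half-lives elapse, leaving f ≈ 0.5923 of each dose.
At steady state, accumulation factor R = 1/(1 − e^(−kτ)) ≈ 2.4528.
Single-dose peak C₀ = D/Vd = 1566/133 ≈ 11.774 mcg/mL.
Cmax,ss = C₀/(1 − f) ≈ 11.774/0.4077 ≈ 28.879 mcg/mL.
One interval later, Cmin,ss = Cmax,ss·e^(−kτ) ≈ 28.879 × 0.5923 ≈ 17.105 mcg/mL.
Trough 17.1 mcg/mL vs MEC 14 mcg/mL: adequate.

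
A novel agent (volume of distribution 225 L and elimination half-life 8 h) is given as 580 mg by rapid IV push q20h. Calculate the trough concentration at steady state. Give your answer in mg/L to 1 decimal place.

0.6 mg/L

k = ln2/t½ = ln2/8 ≈ 0.086643 h⁻¹; fraction remaining f = e^(−kτ) = e^(−0.086643×20) ≈ 0.1768.
Each bolus raises the concentration by D/Vd = 580/225 ≈ 2.578 mg/L.
Steady-state trough Cmin,ss = C₀·f/(1−f) ≈ 2.578 × 0.1768/0.8232 ≈ 0.554 mg/L.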